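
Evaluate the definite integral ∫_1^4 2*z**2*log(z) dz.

-14 + 256*log(2)/3

Integrate by parts once (u = ln z, dv = 2*z**2 dz).
An antiderivative is F(z) = 2*z**3*(3*log(z) - 1)/9.
Then F(4) - F(1) = (-128/9 + 256*log(2)/3) - (-2/9) = -14 + 256*log(2)/3.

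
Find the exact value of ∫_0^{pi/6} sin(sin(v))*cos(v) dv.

1 - cos(1/2)

Let u = sin(v), so du = cos(v) dv. When v = 0, u = 0; when v = pi/6, u = 1/2.
The integral becomes ∫ sin(u) du from 0 to 1/2, with antiderivative -cos(u).
Back in v: F(v) = -cos(sin(v)).
Then F(pi/6) - F(0) = (-cos(1/2)) - (-1) = 1 - cos(1/2).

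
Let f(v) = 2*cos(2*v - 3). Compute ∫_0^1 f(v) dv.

-sin(1) + sin(3)

Let u = 2*v - 3, so du = 2 dv. When v = 0, u = -3; when v = 1, u = -1.
The integral becomes ∫ cos(u) du from -3 to -1, with antiderivative sin(u).
Back in v: F(v) = sin(2*v - 3).
Then F(1) - F(0) = (-sin(1)) - (-sin(3)) = -sin(1) + sin(3).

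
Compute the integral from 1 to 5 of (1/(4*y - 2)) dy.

An antiderivative is F(y) = log(4*y - 2)/4.
Then F(5) - F(1) = (log(18)/4) - (log(2)/4) = log(3)/2.

log(3)/2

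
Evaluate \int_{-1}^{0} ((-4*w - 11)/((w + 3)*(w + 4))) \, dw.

Factor the denominator: w**2 + 7*w + 12 = (w + 4)(w + 3).
Partial fractions: (-4*w - 11)/((w + 3)*(w + 4)) = -5/(w + 4) + 1/(w + 3).
An antiderivative is F(w) = log(w + 3) - 5*log(w + 4).
Then F(0) - F(-1) = (-10*log(2) + log(3)) - (-5*log(3) + log(2)) = -11*log(2) + 6*log(3).

-11*log(2) + 6*log(3)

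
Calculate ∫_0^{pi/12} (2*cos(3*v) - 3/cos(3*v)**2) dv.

-1 + sqrt(2)/3

An antiderivative is F(v) = 2*sin(3*v)/3 - tan(3*v).
Then F(pi/12) - F(0) = (-1 + sqrt(2)/3) - (0) = -1 + sqrt(2)/3.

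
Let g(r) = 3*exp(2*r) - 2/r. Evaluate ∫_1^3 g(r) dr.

-3*exp(2)/2 - log(9) + 3*exp(6)/2

An antiderivative is F(r) = 3*exp(2*r)/2 - 2*log(r).
Then F(3) - F(1) = (-log(9) + 3*exp(6)/2) - (3*exp(2)/2) = -3*exp(2)/2 - log(9) + 3*exp(6)/2.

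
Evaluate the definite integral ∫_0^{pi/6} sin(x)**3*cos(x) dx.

Let u = sin(x), so du = cos(x) dx. When x = 0, u = 0; when x = pi/6, u = 1/2.
The integral becomes ∫ u**3 du from 0 to 1/2, with antiderivative u**4/4.
Back in x: F(x) = sin(x)**4/4.
Then F(pi/6) - F(0) = (1/64) - (0) = 1/64.

1/64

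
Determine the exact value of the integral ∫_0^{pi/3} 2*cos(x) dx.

sqrt(3)

An antiderivative is F(x) = 2*sin(x).
Then F(pi/3) - F(0) = (sqrt(3)) - (0) = sqrt(3).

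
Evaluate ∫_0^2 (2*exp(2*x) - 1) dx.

-3 + exp(4)

An antiderivative is F(x) = exp(2*x) - x.
Then F(2) - F(0) = (-2 + exp(4)) - (1) = -3 + exp(4).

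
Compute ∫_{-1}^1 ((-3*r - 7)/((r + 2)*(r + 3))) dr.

Factor the denominator: r**2 + 5*r + 6 = (r + 3)(r + 2).
Partial fractions: (-3*r - 7)/((r + 2)*(r + 3)) = -2/(r + 3) - 1/(r + 2).
An antiderivative is F(r) = -log(r + 2) - 2*log(r + 3).
Then F(1) - F(-1) = (-log(48)) - (-log(4)) = -log(12).

-log(12)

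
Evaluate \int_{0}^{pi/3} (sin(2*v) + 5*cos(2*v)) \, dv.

3/4 + 5*sqrt(3)/4

An antiderivative is F(v) = 5*sin(2*v)/2 - cos(2*v)/2.
Then F(pi/3) - F(0) = (1/4 + 5*sqrt(3)/4) - (-1/2) = 3/4 + 5*sqrt(3)/4.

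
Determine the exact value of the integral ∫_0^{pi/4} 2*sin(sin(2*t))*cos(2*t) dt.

1 - cos(1)

Let u = sin(2*t), so du = 2*cos(2*t) dt. When t = 0, u = 0; when t = pi/4, u = 1.
The integral becomes ∫ sin(u) du from 0 to 1, with antiderivative -cos(u).
Back in t: F(t) = -cos(sin(2*t)).
Then F(pi/4) - F(0) = (-cos(1)) - (-1) = 1 - cos(1).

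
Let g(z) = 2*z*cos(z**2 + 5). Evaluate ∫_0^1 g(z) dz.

Let u = z**2 + 5, so du = 2*z dz. When z = 0, u = 5; when z = 1, u = 6.
The integral becomes ∫ cos(u) du from 5 to 6, with antiderivative sin(u).
Back in z: F(z) = sin(z**2 + 5).
Then F(1) - F(0) = (sin(6)) - (sin(5)) = sin(6) - sin(5).

sin(6) - sin(5)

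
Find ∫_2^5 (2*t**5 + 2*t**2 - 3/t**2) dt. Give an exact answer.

52641/10

By the power rule, an antiderivative is F(t) = t**6/3 + 2*t**3/3 + 3/t.
Then F(5) - F(2) = (79384/15) - (169/6) = 52641/10.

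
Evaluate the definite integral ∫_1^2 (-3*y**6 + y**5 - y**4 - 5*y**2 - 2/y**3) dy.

-26269/420

By the power rule, an antiderivative is F(y) = -3*y**7/7 + y**6/6 - y**5/5 - 5*y**3/3 + y**(-2).
Then F(2) - F(1) = (-26743/420) - (-79/70) = -26269/420.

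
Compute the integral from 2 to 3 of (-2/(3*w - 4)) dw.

An antiderivative is F(w) = -2*log(3*w - 4)/3.
Then F(3) - F(2) = (-2*log(5)/3) - (-2*log(2)/3) = -2*log(5)/3 + 2*log(2)/3.

-2*log(5)/3 + 2*log(2)/3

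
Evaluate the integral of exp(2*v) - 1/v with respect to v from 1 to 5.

An antiderivative is F(v) = exp(2*v)/2 - log(v).
Then F(5) - F(1) = (-log(5) + exp(10)/2) - (exp(2)/2) = -exp(2)/2 - log(5) + exp(10)/2.

-exp(2)/2 - log(5) + exp(10)/2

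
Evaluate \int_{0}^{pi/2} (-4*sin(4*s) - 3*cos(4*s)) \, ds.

0

An antiderivative is F(s) = -3*sin(4*s)/4 + cos(4*s).
Then F(pi/2) - F(0) = (1) - (1) = 0.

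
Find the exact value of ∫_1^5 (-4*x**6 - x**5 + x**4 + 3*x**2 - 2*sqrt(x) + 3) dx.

-4880836/105 - 20*sqrt(5)/3

By the power rule, an antiderivative is F(x) = -4*x**7/7 - x**6/6 + x**5/5 - 4*x**(3/2)/3 + x**3 + 3*x.
Then F(5) - F(1) = (-1952245/42 - 20*sqrt(5)/3) - (149/70) = -4880836/105 - 20*sqrt(5)/3.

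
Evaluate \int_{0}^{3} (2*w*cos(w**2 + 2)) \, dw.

Let u = w**2 + 2, so du = 2*w dw. When w = 0, u = 2; when w = 3, u = 11.
The integral becomes ∫ cos(u) du from 2 to 11, with antiderivative sin(u).
Back in w: F(w) = sin(w**2 + 2).
Then F(3) - F(0) = (sin(11)) - (sin(2)) = sin(11) - sin(2).

sin(11) - sin(2)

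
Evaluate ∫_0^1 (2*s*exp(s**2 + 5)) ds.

-exp(5) + exp(6)

Let u = s**2 + 5, so du = 2*s ds. When s = 0, u = 5; when s = 1, u = 6.
The integral becomes ∫ exp(u) du from 5 to 6, with antiderivative exp(u).
Back in s: F(s) = exp(s**2 + 5).
Then F(1) - F(0) = (exp(6)) - (exp(5)) = -exp(5) + exp(6).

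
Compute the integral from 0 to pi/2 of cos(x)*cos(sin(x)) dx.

Let u = sin(x), so du = cos(x) dx. When x = 0, u = 0; when x = pi/2, u = 1.
The integral becomes ∫ cos(u) du from 0 to 1, with antiderivative sin(u).
Back in x: F(x) = sin(sin(x)).
Then F(pi/2) - F(0) = (sin(1)) - (0) = sin(1).

sin(1)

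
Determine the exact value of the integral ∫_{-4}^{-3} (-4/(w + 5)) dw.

-log(16)

An antiderivative is F(w) = -4*log(w + 5).
Then F(-3) - F(-4) = (-log(16)) - (0) = -log(16).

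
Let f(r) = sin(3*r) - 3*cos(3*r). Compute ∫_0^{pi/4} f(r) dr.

1/3 - sqrt(2)/3

An antiderivative is F(r) = -sin(3*r) - cos(3*r)/3.
Then F(pi/4) - F(0) = (-sqrt(2)/3) - (-1/3) = 1/3 - sqrt(2)/3.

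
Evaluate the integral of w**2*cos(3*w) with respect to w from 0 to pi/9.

-sqrt(3)/27 + sqrt(3)*pi**2/486 + pi/81

Integrate by parts twice (u = w^2, dv = cos(3*w) dw).
An antiderivative is F(w) = w**2*sin(3*w)/3 + 2*w*cos(3*w)/9 - 2*sin(3*w)/27.
Then F(pi/9) - F(0) = (-sqrt(3)/27 + sqrt(3)*pi**2/486 + pi/81) - (0) = -sqrt(3)/27 + sqrt(3)*pi**2/486 + pi/81.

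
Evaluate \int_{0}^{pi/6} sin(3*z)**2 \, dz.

Use the identity sin^2(3*z) = (1 - cos(6*z))/2.
An antiderivative is F(z) = z/2 - sin(6*z)/12.
Then F(pi/6) - F(0) = (pi/12) - (0) = pi/12.

pi/12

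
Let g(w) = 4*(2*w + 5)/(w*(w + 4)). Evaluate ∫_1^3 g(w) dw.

Factor the denominator: w**2 + 4*w = (w + 4)w.
Partial fractions: 4*(2*w + 5)/(w*(w + 4)) = 3/(w + 4) + 5/w.
An antiderivative is F(w) = 5*log(w) + 3*log(w + 4).
Then F(3) - F(1) = (5*log(3) + 3*log(7)) - (3*log(5)) = -3*log(5) + 5*log(3) + 3*log(7).

-3*log(5) + 5*log(3) + 3*log(7)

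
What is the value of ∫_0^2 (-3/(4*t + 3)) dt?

An antiderivative is F(t) = -3*log(4*t + 3)/4.
Then F(2) - F(0) = (-3*log(11)/4) - (-3*log(3)/4) = -3*log(11)/4 + 3*log(3)/4.

-3*log(11)/4 + 3*log(3)/4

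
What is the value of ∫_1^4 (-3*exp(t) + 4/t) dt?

An antiderivative is F(t) = -3*exp(t) + 4*log(t).
Then F(4) - F(1) = (-3*exp(4) + 8*log(2)) - (-3*exp(1)) = -3*exp(4) + 8*log(2) + 3*exp(1).

-3*exp(4) + 8*log(2) + 3*exp(1)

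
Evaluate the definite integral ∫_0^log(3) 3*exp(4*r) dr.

Let u = exp(r), so du = exp(r) dr. When r = 0, u = 1; when r = log(3), u = 3.
The integral becomes 3·∫ u**3 du from 1 to 3, with antiderivative 3*u**4/4.
Back in r: F(r) = 3*exp(4*r)/4.
Then F(log(3)) - F(0) = (243/4) - (3/4) = 60.

60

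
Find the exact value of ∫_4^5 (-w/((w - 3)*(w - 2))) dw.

Factor the denominator: w**2 - 5*w + 6 = (w - 2)(w - 3).
Partial fractions: -w/((w - 3)*(w - 2)) = 2/(w - 2) - 3/(w - 3).
An antiderivative is F(w) = -3*log(w - 3) + 2*log(w - 2).
Then F(5) - F(4) = (log(9/8)) - (log(4)) = log(9/32).

log(9/32)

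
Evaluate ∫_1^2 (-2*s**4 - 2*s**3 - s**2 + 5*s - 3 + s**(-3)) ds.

-2083/120

By the power rule, an antiderivative is F(s) = -2*s**5/5 - s**4/2 - s**3/3 + 5*s**2/2 - 3*s - 1/(2*s**2).
Then F(2) - F(1) = (-2351/120) - (-67/30) = -2083/120.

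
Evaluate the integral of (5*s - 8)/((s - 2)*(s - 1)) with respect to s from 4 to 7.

log(50)

Factor the denominator: s**2 - 3*s + 2 = (s - 1)(s - 2).
Partial fractions: (5*s - 8)/((s - 2)*(s - 1)) = 3/(s - 1) + 2/(s - 2).
An antiderivative is F(s) = 2*log(s - 2) + 3*log(s - 1).
Then F(7) - F(4) = (3*log(2) + 2*log(5) + 3*log(3)) - (2*log(2) + 3*log(3)) = log(50).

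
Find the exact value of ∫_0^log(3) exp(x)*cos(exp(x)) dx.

-sin(1) + sin(3)

Let u = exp(x), so du = exp(x) dx. When x = 0, u = 1; when x = log(3), u = 3.
The integral becomes ∫ cos(u) du from 1 to 3, with antiderivative sin(u).
Back in x: F(x) = sin(exp(x)).
Then F(log(3)) - F(0) = (sin(3)) - (sin(1)) = -sin(1) + sin(3).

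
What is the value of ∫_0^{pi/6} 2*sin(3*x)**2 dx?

pi/6

Use the identity sin^2(3*x) = (1 - cos(6*x))/2.
An antiderivative is F(x) = x - sin(6*x)/6.
Then F(pi/6) - F(0) = (pi/6) - (0) = pi/6.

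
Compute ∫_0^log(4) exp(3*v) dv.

21

Let u = exp(v), so du = exp(v) dv. When v = 0, u = 1; when v = log(4), u = 4.
The integral becomes ∫ u**2 du from 1 to 4, with antiderivative u**3/3.
Back in v: F(v) = exp(3*v)/3.
Then F(log(4)) - F(0) = (64/3) - (1/3) = 21.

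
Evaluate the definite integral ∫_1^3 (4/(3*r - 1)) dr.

An antiderivative is F(r) = 4*log(3*r - 1)/3.
Then F(3) - F(1) = (log(16)) - (4*log(2)/3) = 8*log(2)/3.

8*log(2)/3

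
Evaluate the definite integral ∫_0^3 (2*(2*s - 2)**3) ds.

60

Let u = 2*s - 2, so du = 2 ds. When s = 0, u = -2; when s = 3, u = 4.
The integral becomes ∫ u**3 du from -2 to 4, with antiderivative u**4/4.
Back in s: F(s) = (2*s - 2)**4/4.
Then F(3) - F(0) = (64) - (4) = 60.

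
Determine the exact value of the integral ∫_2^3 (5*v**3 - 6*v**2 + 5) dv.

By the power rule, an antiderivative is F(v) = 5*v**4/4 - 2*v**3 + 5*v.
Then F(3) - F(2) = (249/4) - (14) = 193/4.

193/4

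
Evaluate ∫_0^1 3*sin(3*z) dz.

Let u = 3*z, so du = 3 dz. When z = 0, u = 0; when z = 1, u = 3.
The integral becomes ∫ sin(u) du from 0 to 3, with antiderivative -cos(u).
Back in z: F(z) = -cos(3*z).
Then F(1) - F(0) = (-cos(3)) - (-1) = 1 - cos(3).

1 - cos(3)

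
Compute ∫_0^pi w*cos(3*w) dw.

-2/9

Integrate by parts once (u = w, dv = cos(3*w) dw).
An antiderivative is F(w) = w*sin(3*w)/3 + cos(3*w)/9.
Then F(pi) - F(0) = (-1/9) - (1/9) = -2/9.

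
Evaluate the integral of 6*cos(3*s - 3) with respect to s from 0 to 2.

Let u = 3*s - 3, so du = 3 ds. When s = 0, u = -3; when s = 2, u = 3.
The integral becomes 2·∫ cos(u) du from -3 to 3, with antiderivative 2*sin(u).
Back in s: F(s) = 2*sin(3*s - 3).
Then F(2) - F(0) = (2*sin(3)) - (-2*sin(3)) = 4*sin(3).

4*sin(3)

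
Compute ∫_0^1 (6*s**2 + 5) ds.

7

By the power rule, an antiderivative is F(s) = 2*s**3 + 5*s.
Then F(1) - F(0) = (7) - (0) = 7.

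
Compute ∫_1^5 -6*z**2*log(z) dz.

248/3 - 250*log(5)

Integrate by parts once (u = ln z, dv = -6*z**2 dz).
An antiderivative is F(z) = -2*z**3*(3*log(z) - 1)/3.
Then F(5) - F(1) = (250/3 - 250*log(5)) - (2/3) = 248/3 - 250*log(5).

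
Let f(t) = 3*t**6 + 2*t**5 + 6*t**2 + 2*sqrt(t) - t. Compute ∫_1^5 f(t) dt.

By the power rule, an antiderivative is F(t) = 3*t**7/7 + t**6/3 + 4*t**(3/2)/3 + 2*t**3 - t**2/2.
Then F(5) - F(1) = (20*sqrt(5)/3 + 1634975/42) - (151/42) = 20*sqrt(5)/3 + 817412/21.

20*sqrt(5)/3 + 817412/21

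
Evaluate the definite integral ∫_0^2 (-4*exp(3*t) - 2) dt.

An antiderivative is F(t) = -4*exp(3*t)/3 - 2*t.
Then F(2) - F(0) = (-4*exp(6)/3 - 4) - (-4/3) = -4*exp(6)/3 - 8/3.

-4*exp(6)/3 - 8/3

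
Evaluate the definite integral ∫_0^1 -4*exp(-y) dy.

-4 + 4*exp(-1)

An antiderivative is F(y) = 4*exp(-y).
Then F(1) - F(0) = (4*exp(-1)) - (4) = -4 + 4*exp(-1).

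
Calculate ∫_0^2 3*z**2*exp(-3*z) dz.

Integrate by parts twice (u = z^2, dv = 3*exp(-3*z) dz).
An antiderivative is F(z) = (-9*z**2 - 6*z - 2)*exp(-3*z)/9.
Then F(2) - F(0) = (-50*exp(-6)/9) - (-2/9) = 2/9 - 50*exp(-6)/9.

2/9 - 50*exp(-6)/9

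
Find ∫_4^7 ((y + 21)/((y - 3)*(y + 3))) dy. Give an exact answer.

-3*log(5) + 5*log(2) + 3*log(7)

Factor the denominator: y**2 - 9 = (y + 3)(y - 3).
Partial fractions: (y + 21)/((y - 3)*(y + 3)) = -3/(y + 3) + 4/(y - 3).
An antiderivative is F(y) = 4*log(y - 3) - 3*log(y + 3).
Then F(7) - F(4) = (-3*log(5) + 5*log(2)) - (-3*log(7)) = -3*log(5) + 5*log(2) + 3*log(7).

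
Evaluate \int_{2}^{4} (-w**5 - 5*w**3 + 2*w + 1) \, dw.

By the power rule, an antiderivative is F(w) = -w**6/6 - 5*w**4/4 + w**2 + w.
Then F(4) - F(2) = (-2948/3) - (-74/3) = -958.

-958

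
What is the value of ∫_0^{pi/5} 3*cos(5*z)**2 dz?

3*pi/10

Use the identity cos^2(5*z) = (1 + cos(10*z))/2.
An antiderivative is F(z) = 3*z/2 + 3*sin(10*z)/20.
Then F(pi/5) - F(0) = (3*pi/10) - (0) = 3*pi/10.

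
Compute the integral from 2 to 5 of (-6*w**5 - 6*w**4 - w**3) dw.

-388497/20

By the power rule, an antiderivative is F(w) = -w**6 - 6*w**5/5 - w**4/4.
Then F(5) - F(2) = (-78125/4) - (-532/5) = -388497/20.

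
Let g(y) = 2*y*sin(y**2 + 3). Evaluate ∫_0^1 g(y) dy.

Let u = y**2 + 3, so du = 2*y dy. When y = 0, u = 3; when y = 1, u = 4.
The integral becomes ∫ sin(u) du from 3 to 4, with antiderivative -cos(u).
Back in y: F(y) = -cos(y**2 + 3).
Then F(1) - F(0) = (-cos(4)) - (-cos(3)) = cos(3) - cos(4).

cos(3) - cos(4)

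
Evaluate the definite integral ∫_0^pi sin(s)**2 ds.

Use the identity sin^2(s) = (1 - cos(2*s))/2.
An antiderivative is F(s) = s/2 - sin(2*s)/4.
Then F(pi) - F(0) = (pi/2) - (0) = pi/2.

pi/2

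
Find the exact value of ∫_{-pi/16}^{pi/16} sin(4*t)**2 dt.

Use the identity sin^2(4*t) = (1 - cos(8*t))/2.
An antiderivative is F(t) = t/2 - sin(8*t)/16.
Then F(pi/16) - F(-pi/16) = (-1/16 + pi/32) - (1/16 - pi/32) = -1/8 + pi/16.

-1/8 + pi/16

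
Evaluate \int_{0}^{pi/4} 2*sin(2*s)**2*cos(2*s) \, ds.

1/3

Let u = sin(2*s), so du = 2*cos(2*s) ds. When s = 0, u = 0; when s = pi/4, u = 1.
The integral becomes ∫ u**2 du from 0 to 1, with antiderivative u**3/3.
Back in s: F(s) = sin(2*s)**3/3.
Then F(pi/4) - F(0) = (1/3) - (0) = 1/3.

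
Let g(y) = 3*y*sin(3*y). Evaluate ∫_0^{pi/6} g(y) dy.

Integrate by parts once (u = y, dv = 3*sin(3*y) dy).
An antiderivative is F(y) = -y*cos(3*y) + sin(3*y)/3.
Then F(pi/6) - F(0) = (1/3) - (0) = 1/3.

1/3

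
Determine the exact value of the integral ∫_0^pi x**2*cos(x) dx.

-2*pi

Integrate by parts twice (u = x^2, dv = cos(x) dx).
An antiderivative is F(x) = x**2*sin(x) + 2*x*cos(x) - 2*sin(x).
Then F(pi) - F(0) = (-2*pi) - (0) = -2*pi.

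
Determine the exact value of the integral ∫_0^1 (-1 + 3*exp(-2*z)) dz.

(-3 + exp(2))*exp(-2)/2

An antiderivative is F(z) = -z - 3*exp(-2*z)/2.
Then F(1) - F(0) = (-1 - 3*exp(-2)/2) - (-3/2) = (-3 + exp(2))*exp(-2)/2.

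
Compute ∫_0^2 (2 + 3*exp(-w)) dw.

7 - 3*exp(-2)

An antiderivative is F(w) = 2*w - 3*exp(-w).
Then F(2) - F(0) = (4 - 3*exp(-2)) - (-3) = 7 - 3*exp(-2).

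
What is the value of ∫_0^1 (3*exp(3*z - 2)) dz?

-(1 - exp(3))*exp(-2)

Let u = 3*z - 2, so du = 3 dz. When z = 0, u = -2; when z = 1, u = 1.
The integral becomes ∫ exp(u) du from -2 to 1, with antiderivative exp(u).
Back in z: F(z) = exp(3*z - 2).
Then F(1) - F(0) = (exp(1)) - (exp(-2)) = -(1 - exp(3))*exp(-2).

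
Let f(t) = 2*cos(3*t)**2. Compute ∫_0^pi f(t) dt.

pi

Use the identity cos^2(3*t) = (1 + cos(6*t))/2.
An antiderivative is F(t) = t + sin(6*t)/6.
Then F(pi) - F(0) = (pi) - (0) = pi.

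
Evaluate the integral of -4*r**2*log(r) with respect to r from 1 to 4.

28 - 512*log(2)/3

Integrate by parts once (u = ln r, dv = -4*r**2 dr).
An antiderivative is F(r) = -4*r**3*(3*log(r) - 1)/9.
Then F(4) - F(1) = (256/9 - 512*log(2)/3) - (4/9) = 28 - 512*log(2)/3.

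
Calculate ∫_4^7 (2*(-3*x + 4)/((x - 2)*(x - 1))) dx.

Factor the denominator: x**2 - 3*x + 2 = (x - 1)(x - 2).
Partial fractions: 2*(-3*x + 4)/((x - 2)*(x - 1)) = -2/(x - 1) - 4/(x - 2).
An antiderivative is F(x) = -4*log(x - 2) - 2*log(x - 1).
Then F(7) - F(4) = (-4*log(5) - 2*log(3) - 2*log(2)) - (-4*log(2) - 2*log(3)) = -4*log(5) + 2*log(2).

-4*log(5) + 2*log(2)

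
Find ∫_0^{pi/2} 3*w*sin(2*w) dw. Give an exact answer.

Integrate by parts once (u = w, dv = 3*sin(2*w) dw).
An antiderivative is F(w) = -3*w*cos(2*w)/2 + 3*sin(2*w)/4.
Then F(pi/2) - F(0) = (3*pi/4) - (0) = 3*pi/4.

3*pi/4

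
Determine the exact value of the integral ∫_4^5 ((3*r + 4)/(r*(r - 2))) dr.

-2*log(5) - log(2) + 5*log(3)

Factor the denominator: r**2 - 2*r = r(r - 2).
Partial fractions: (3*r + 4)/(r*(r - 2)) = -2/r + 5/(r - 2).
An antiderivative is F(r) = -2*log(r) + 5*log(r - 2).
Then F(5) - F(4) = (-2*log(5) + 5*log(3)) - (log(2)) = -2*log(5) - log(2) + 5*log(3).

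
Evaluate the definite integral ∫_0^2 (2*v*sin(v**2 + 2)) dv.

Let u = v**2 + 2, so du = 2*v dv. When v = 0, u = 2; when v = 2, u = 6.
The integral becomes ∫ sin(u) du from 2 to 6, with antiderivative -cos(u).
Back in v: F(v) = -cos(v**2 + 2).
Then F(2) - F(0) = (-cos(6)) - (-cos(2)) = -cos(6) + cos(2).

-cos(6) + cos(2)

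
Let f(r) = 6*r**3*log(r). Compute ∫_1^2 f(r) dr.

-45/8 + 24*log(2)

Integrate by parts once (u = ln r, dv = 6*r**3 dr).
An antiderivative is F(r) = 3*r**4*(4*log(r) - 1)/8.
Then F(2) - F(1) = (-6 + 24*log(2)) - (-3/8) = -45/8 + 24*log(2).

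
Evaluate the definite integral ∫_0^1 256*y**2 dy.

Let u = 4*y, so du = 4 dy. When y = 0, u = 0; when y = 1, u = 4.
The integral becomes 4·∫ u**2 du from 0 to 4, with antiderivative 4*u**3/3.
Back in y: F(y) = 256*y**3/3.
Then F(1) - F(0) = (256/3) - (0) = 256/3.

256/3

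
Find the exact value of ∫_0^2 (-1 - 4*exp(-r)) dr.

-6 + 4*exp(-2)

An antiderivative is F(r) = -r + 4*exp(-r).
Then F(2) - F(0) = (-2 + 4*exp(-2)) - (4) = -6 + 4*exp(-2).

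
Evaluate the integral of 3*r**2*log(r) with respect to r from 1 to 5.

Integrate by parts once (u = ln r, dv = 3*r**2 dr).
An antiderivative is F(r) = r**3*(3*log(r) - 1)/3.
Then F(5) - F(1) = (-125/3 + 125*log(5)) - (-1/3) = -124/3 + 125*log(5).

-124/3 + 125*log(5)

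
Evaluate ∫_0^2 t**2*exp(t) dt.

-2 + 2*exp(2)

Integrate by parts twice (u = t^2, dv = exp(t) dt).
An antiderivative is F(t) = (t**2 - 2*t + 2)*exp(t).
Then F(2) - F(0) = (2*exp(2)) - (2) = -2 + 2*exp(2).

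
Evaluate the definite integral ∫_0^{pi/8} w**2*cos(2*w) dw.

sqrt(2)*(-32 + pi**2 + 8*pi)/256

Integrate by parts twice (u = w^2, dv = cos(2*w) dw).
An antiderivative is F(w) = w**2*sin(2*w)/2 + w*cos(2*w)/2 - sin(2*w)/4.
Then F(pi/8) - F(0) = (sqrt(2)*(-32 + pi**2 + 8*pi)/256) - (0) = sqrt(2)*(-32 + pi**2 + 8*pi)/256.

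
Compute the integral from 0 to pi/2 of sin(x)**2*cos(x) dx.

1/3

Let u = sin(x), so du = cos(x) dx. When x = 0, u = 0; when x = pi/2, u = 1.
The integral becomes ∫ u**2 du from 0 to 1, with antiderivative u**3/3.
Back in x: F(x) = sin(x)**3/3.
Then F(pi/2) - F(0) = (1/3) - (0) = 1/3.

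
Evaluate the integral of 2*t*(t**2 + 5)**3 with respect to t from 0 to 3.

37791/4

Let u = t**2 + 5, so du = 2*t dt. When t = 0, u = 5; when t = 3, u = 14.
The integral becomes ∫ u**3 du from 5 to 14, with antiderivative u**4/4.
Back in t: F(t) = (t**2 + 5)**4/4.
Then F(3) - F(0) = (9604) - (625/4) = 37791/4.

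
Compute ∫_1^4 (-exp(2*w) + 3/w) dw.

-exp(8)/2 + exp(2)/2 + log(64)

An antiderivative is F(w) = -exp(2*w)/2 + 3*log(w).
Then F(4) - F(1) = (-exp(8)/2 + log(64)) - (-exp(2)/2) = -exp(8)/2 + exp(2)/2 + log(64).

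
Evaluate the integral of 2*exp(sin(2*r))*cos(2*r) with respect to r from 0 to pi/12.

Let u = sin(2*r), so du = 2*cos(2*r) dr. When r = 0, u = 0; when r = pi/12, u = 1/2.
The integral becomes ∫ exp(u) du from 0 to 1/2, with antiderivative exp(u).
Back in r: F(r) = exp(sin(2*r)).
Then F(pi/12) - F(0) = (exp(1/2)) - (1) = -1 + exp(1/2).

-1 + exp(1/2)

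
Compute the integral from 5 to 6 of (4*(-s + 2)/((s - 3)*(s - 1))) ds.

Factor the denominator: s**2 - 4*s + 3 = (s - 1)(s - 3).
Partial fractions: 4*(-s + 2)/((s - 3)*(s - 1)) = -2/(s - 1) - 2/(s - 3).
An antiderivative is F(s) = -2*log(s - 3) - 2*log(s - 1).
Then F(6) - F(5) = (-2*log(5) - 2*log(3)) - (-log(64)) = -2*log(5) - 2*log(3) + 6*log(2).

-2*log(5) - 2*log(3) + 6*log(2)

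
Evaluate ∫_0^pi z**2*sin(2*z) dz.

-pi**2/2

Integrate by parts twice (u = z^2, dv = sin(2*z) dz).
An antiderivative is F(z) = -z**2*cos(2*z)/2 + z*sin(2*z)/2 + cos(2*z)/4.
Then F(pi) - F(0) = (1/4 - pi**2/2) - (1/4) = -pi**2/2.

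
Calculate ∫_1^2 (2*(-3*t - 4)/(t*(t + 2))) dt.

Factor the denominator: t**2 + 2*t = (t + 2)t.
Partial fractions: 2*(-3*t - 4)/(t*(t + 2)) = -2/(t + 2) - 4/t.
An antiderivative is F(t) = -4*log(t) - 2*log(t + 2).
Then F(2) - F(1) = (-8*log(2)) - (-log(9)) = -8*log(2) + 2*log(3).

-8*log(2) + 2*log(3)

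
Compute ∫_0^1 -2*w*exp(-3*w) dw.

Integrate by parts once (u = w, dv = -2*exp(-3*w) dw).
An antiderivative is F(w) = (6*w + 2)*exp(-3*w)/9.
Then F(1) - F(0) = (8*exp(-3)/9) - (2/9) = -2/9 + 8*exp(-3)/9.

-2/9 + 8*exp(-3)/9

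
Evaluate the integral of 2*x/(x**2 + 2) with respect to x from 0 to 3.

log(11/2)

Let u = x**2 + 2, so du = 2*x dx. When x = 0, u = 2; when x = 3, u = 11.
The integral becomes ∫ 1/u du from 2 to 11, with antiderivative log(u).
Back in x: F(x) = log(x**2 + 2).
Then F(3) - F(0) = (log(11)) - (log(2)) = log(11/2).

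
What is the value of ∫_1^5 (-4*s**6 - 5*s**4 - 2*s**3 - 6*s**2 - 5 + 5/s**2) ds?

-338396/7

By the power rule, an antiderivative is F(s) = -4*s**7/7 - s**5 - s**4/2 - 2*s**3 - 5*s - 5/s.
Then F(5) - F(1) = (-676989/14) - (-197/14) = -338396/7.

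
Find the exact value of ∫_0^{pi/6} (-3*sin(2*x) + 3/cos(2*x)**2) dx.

An antiderivative is F(x) = 3*cos(2*x)/2 + 3*tan(2*x)/2.
Then F(pi/6) - F(0) = (3/4 + 3*sqrt(3)/2) - (3/2) = -3/4 + 3*sqrt(3)/2.

-3/4 + 3*sqrt(3)/2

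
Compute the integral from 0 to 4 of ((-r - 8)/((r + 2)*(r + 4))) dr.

log(4/27)

Factor the denominator: r**2 + 6*r + 8 = (r + 4)(r + 2).
Partial fractions: (-r - 8)/((r + 2)*(r + 4)) = 2/(r + 4) - 3/(r + 2).
An antiderivative is F(r) = -3*log(r + 2) + 2*log(r + 4).
Then F(4) - F(0) = (log(8/27)) - (log(2)) = log(4/27).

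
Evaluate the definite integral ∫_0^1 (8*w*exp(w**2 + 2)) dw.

Let u = w**2 + 2, so du = 2*w dw. When w = 0, u = 2; when w = 1, u = 3.
The integral becomes 4·∫ exp(u) du from 2 to 3, with antiderivative 4*exp(u).
Back in w: F(w) = 4*exp(w**2 + 2).
Then F(1) - F(0) = (4*exp(3)) - (4*exp(2)) = -4*(1 - exp(1))*exp(2).

-4*(1 - exp(1))*exp(2)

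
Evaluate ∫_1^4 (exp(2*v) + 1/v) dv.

An antiderivative is F(v) = exp(2*v)/2 + log(v).
Then F(4) - F(1) = (log(4) + exp(8)/2) - (exp(2)/2) = -exp(2)/2 + log(4) + exp(8)/2.

-exp(2)/2 + log(4) + exp(8)/2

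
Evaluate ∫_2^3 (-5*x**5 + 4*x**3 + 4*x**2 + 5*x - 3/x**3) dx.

-10837/24

By the power rule, an antiderivative is F(x) = -5*x**6/6 + x**4 + 4*x**3/3 + 5*x**2/2 + 3/(2*x**2).
Then F(3) - F(2) = (-2807/6) - (-391/24) = -10837/24.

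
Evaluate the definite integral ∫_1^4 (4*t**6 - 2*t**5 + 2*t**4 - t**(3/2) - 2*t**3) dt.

578621/70

By the power rule, an antiderivative is F(t) = 4*t**7/7 - t**6/3 - 2*t**(5/2)/5 + 2*t**5/5 - t**4/2.
Then F(4) - F(1) = (867904/105) - (-11/42) = 578621/70.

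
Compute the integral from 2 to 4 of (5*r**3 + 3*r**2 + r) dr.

362

By the power rule, an antiderivative is F(r) = 5*r**4/4 + r**3 + r**2/2.
Then F(4) - F(2) = (392) - (30) = 362.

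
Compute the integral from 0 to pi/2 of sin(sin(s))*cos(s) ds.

1 - cos(1)

Let u = sin(s), so du = cos(s) ds. When s = 0, u = 0; when s = pi/2, u = 1.
The integral becomes ∫ sin(u) du from 0 to 1, with antiderivative -cos(u).
Back in s: F(s) = -cos(sin(s)).
Then F(pi/2) - F(0) = (-cos(1)) - (-1) = 1 - cos(1).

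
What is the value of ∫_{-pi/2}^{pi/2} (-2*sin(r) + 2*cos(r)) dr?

4

An antiderivative is F(r) = 2*sin(r) + 2*cos(r).
Then F(pi/2) - F(-pi/2) = (2) - (-2) = 4.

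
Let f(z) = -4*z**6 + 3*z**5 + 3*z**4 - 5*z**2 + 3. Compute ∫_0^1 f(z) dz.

By the power rule, an antiderivative is F(z) = -4*z**7/7 + z**6/2 + 3*z**5/5 - 5*z**3/3 + 3*z.
Then F(1) - F(0) = (391/210) - (0) = 391/210.

391/210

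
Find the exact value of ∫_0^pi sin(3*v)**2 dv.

Use the identity sin^2(3*v) = (1 - cos(6*v))/2.
An antiderivative is F(v) = v/2 - sin(6*v)/12.
Then F(pi) - F(0) = (pi/2) - (0) = pi/2.

pi/2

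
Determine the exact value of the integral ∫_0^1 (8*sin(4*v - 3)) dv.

2*cos(3) - 2*cos(1)

Let u = 4*v - 3, so du = 4 dv. When v = 0, u = -3; when v = 1, u = 1.
The integral becomes 2·∫ sin(u) du from -3 to 1, with antiderivative -2*cos(u).
Back in v: F(v) = -2*cos(4*v - 3).
Then F(1) - F(0) = (-2*cos(1)) - (-2*cos(3)) = 2*cos(3) - 2*cos(1).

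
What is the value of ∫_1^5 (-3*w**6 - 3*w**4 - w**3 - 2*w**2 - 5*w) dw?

By the power rule, an antiderivative is F(w) = -3*w**7/7 - 3*w**5/5 - w**4/4 - 2*w**3/3 - 5*w**2/2.
Then F(5) - F(1) = (-2995375/84) - (-1867/420) = -3743752/105.

-3743752/105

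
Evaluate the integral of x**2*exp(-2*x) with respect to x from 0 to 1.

Integrate by parts twice (u = x^2, dv = exp(-2*x) dx).
An antiderivative is F(x) = (-2*x**2 - 2*x - 1)*exp(-2*x)/4.
Then F(1) - F(0) = (-5*exp(-2)/4) - (-1/4) = (-5 + exp(2))*exp(-2)/4.

(-5 + exp(2))*exp(-2)/4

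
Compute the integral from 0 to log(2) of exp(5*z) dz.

Let u = exp(z), so du = exp(z) dz. When z = 0, u = 1; when z = log(2), u = 2.
The integral becomes ∫ u**4 du from 1 to 2, with antiderivative u**5/5.
Back in z: F(z) = exp(5*z)/5.
Then F(log(2)) - F(0) = (32/5) - (1/5) = 31/5.

31/5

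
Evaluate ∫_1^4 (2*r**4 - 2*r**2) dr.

By the power rule, an antiderivative is F(r) = 2*r**5/5 - 2*r**3/3.
Then F(4) - F(1) = (5504/15) - (-4/15) = 1836/5.

1836/5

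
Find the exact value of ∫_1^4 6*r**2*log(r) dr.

Integrate by parts once (u = ln r, dv = 6*r**2 dr).
An antiderivative is F(r) = 2*r**3*(3*log(r) - 1)/3.
Then F(4) - F(1) = (-128/3 + 256*log(2)) - (-2/3) = -42 + 256*log(2).

-42 + 256*log(2)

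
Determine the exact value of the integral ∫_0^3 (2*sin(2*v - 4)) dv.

cos(4) - cos(2)

Let u = 2*v - 4, so du = 2 dv. When v = 0, u = -4; when v = 3, u = 2.
The integral becomes ∫ sin(u) du from -4 to 2, with antiderivative -cos(u).
Back in v: F(v) = -cos(2*v - 4).
Then F(3) - F(0) = (-cos(2)) - (-cos(4)) = cos(4) - cos(2).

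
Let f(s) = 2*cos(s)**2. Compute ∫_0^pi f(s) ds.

pi

Use the identity cos^2(s) = (1 + cos(2*s))/2.
An antiderivative is F(s) = s + sin(2*s)/2.
Then F(pi) - F(0) = (pi) - (0) = pi.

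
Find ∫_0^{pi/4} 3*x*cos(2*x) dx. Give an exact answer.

Integrate by parts once (u = x, dv = 3*cos(2*x) dx).
An antiderivative is F(x) = 3*x*sin(2*x)/2 + 3*cos(2*x)/4.
Then F(pi/4) - F(0) = (3*pi/8) - (3/4) = -3/4 + 3*pi/8.

-3/4 + 3*pi/8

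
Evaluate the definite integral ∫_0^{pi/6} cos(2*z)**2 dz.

sqrt(3)/16 + pi/12

Use the identity cos^2(2*z) = (1 + cos(4*z))/2.
An antiderivative is F(z) = z/2 + sin(4*z)/8.
Then F(pi/6) - F(0) = (sqrt(3)/16 + pi/12) - (0) = sqrt(3)/16 + pi/12.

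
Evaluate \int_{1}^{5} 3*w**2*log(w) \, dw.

-124/3 + 125*log(5)

Integrate by parts once (u = ln w, dv = 3*w**2 dw).
An antiderivative is F(w) = w**3*(3*log(w) - 1)/3.
Then F(5) - F(1) = (-125/3 + 125*log(5)) - (-1/3) = -124/3 + 125*log(5).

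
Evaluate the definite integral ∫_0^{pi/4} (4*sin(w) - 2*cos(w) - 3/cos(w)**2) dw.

1 - 3*sqrt(2)

An antiderivative is F(w) = -2*sin(w) - 4*cos(w) - 3*tan(w).
Then F(pi/4) - F(0) = (-3*sqrt(2) - 3) - (-4) = 1 - 3*sqrt(2).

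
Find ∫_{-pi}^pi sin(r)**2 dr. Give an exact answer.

pi

Use the identity sin^2(r) = (1 - cos(2*r))/2.
An antiderivative is F(r) = r/2 - sin(2*r)/4.
Then F(pi) - F(-pi) = (pi/2) - (-pi/2) = pi.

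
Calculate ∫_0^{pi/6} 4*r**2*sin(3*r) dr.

-8/27 + 4*pi/27

Integrate by parts twice (u = r^2, dv = 4*sin(3*r) dr).
An antiderivative is F(r) = -4*r**2*cos(3*r)/3 + 8*r*sin(3*r)/9 + 8*cos(3*r)/27.
Then F(pi/6) - F(0) = (4*pi/27) - (8/27) = -8/27 + 4*pi/27.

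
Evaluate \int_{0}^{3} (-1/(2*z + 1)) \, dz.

-log(7)/2

An antiderivative is F(z) = -log(2*z + 1)/2.
Then F(3) - F(0) = (-log(7)/2) - (0) = -log(7)/2.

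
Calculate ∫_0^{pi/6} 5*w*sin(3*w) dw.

Integrate by parts once (u = w, dv = 5*sin(3*w) dw).
An antiderivative is F(w) = -5*w*cos(3*w)/3 + 5*sin(3*w)/9.
Then F(pi/6) - F(0) = (5/9) - (0) = 5/9.

5/9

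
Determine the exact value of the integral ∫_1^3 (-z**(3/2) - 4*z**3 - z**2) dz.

-1324/15 - 18*sqrt(3)/5

By the power rule, an antiderivative is F(z) = -2*z**(5/2)/5 - z**4 - z**3/3.
Then F(3) - F(1) = (-90 - 18*sqrt(3)/5) - (-26/15) = -1324/15 - 18*sqrt(3)/5.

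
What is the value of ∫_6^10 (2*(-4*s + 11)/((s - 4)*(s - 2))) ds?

Factor the denominator: s**2 - 6*s + 8 = (s - 2)(s - 4).
Partial fractions: 2*(-4*s + 11)/((s - 4)*(s - 2)) = -3/(s - 2) - 5/(s - 4).
An antiderivative is F(s) = -5*log(s - 4) - 3*log(s - 2).
Then F(10) - F(6) = (-14*log(2) - 5*log(3)) - (-11*log(2)) = -5*log(3) - 3*log(2).

-5*log(3) - 3*log(2)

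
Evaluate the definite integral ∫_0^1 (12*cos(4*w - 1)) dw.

3*sin(3) + 3*sin(1)

Let u = 4*w - 1, so du = 4 dw. When w = 0, u = -1; when w = 1, u = 3.
The integral becomes 3·∫ cos(u) du from -1 to 3, with antiderivative 3*sin(u).
Back in w: F(w) = 3*sin(4*w - 1).
Then F(1) - F(0) = (3*sin(3)) - (-3*sin(1)) = 3*sin(3) + 3*sin(1).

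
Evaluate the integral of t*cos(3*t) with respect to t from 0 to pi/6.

-1/9 + pi/18

Integrate by parts once (u = t, dv = cos(3*t) dt).
An antiderivative is F(t) = t*sin(3*t)/3 + cos(3*t)/9.
Then F(pi/6) - F(0) = (pi/18) - (1/9) = -1/9 + pi/18.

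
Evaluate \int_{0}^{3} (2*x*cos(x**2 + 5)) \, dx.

-sin(5) + sin(14)

Let u = x**2 + 5, so du = 2*x dx. When x = 0, u = 5; when x = 3, u = 14.
The integral becomes ∫ cos(u) du from 5 to 14, with antiderivative sin(u).
Back in x: F(x) = sin(x**2 + 5).
Then F(3) - F(0) = (sin(14)) - (sin(5)) = -sin(5) + sin(14).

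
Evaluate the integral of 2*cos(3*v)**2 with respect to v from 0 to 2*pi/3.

Use the identity cos^2(3*v) = (1 + cos(6*v))/2.
An antiderivative is F(v) = v + sin(6*v)/6.
Then F(2*pi/3) - F(0) = (2*pi/3) - (0) = 2*pi/3.

2*pi/3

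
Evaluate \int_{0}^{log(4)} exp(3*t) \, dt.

21

Let u = exp(t), so du = exp(t) dt. When t = 0, u = 1; when t = log(4), u = 4.
The integral becomes ∫ u**2 du from 1 to 4, with antiderivative u**3/3.
Back in t: F(t) = exp(3*t)/3.
Then F(log(4)) - F(0) = (64/3) - (1/3) = 21.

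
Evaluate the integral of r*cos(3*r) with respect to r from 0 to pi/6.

-1/9 + pi/18

Integrate by parts once (u = r, dv = cos(3*r) dr).
An antiderivative is F(r) = r*sin(3*r)/3 + cos(3*r)/9.
Then F(pi/6) - F(0) = (pi/18) - (1/9) = -1/9 + pi/18.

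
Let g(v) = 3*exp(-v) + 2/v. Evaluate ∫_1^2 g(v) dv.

An antiderivative is F(v) = 2*log(v) - 3*exp(-v).
Then F(2) - F(1) = (-3*exp(-2) + 2*log(2)) - (-3*exp(-1)) = -3*exp(-2) + 3*exp(-1) + 2*log(2).

-3*exp(-2) + 3*exp(-1) + 2*log(2)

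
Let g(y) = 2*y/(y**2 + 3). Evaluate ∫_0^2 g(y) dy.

Let u = y**2 + 3, so du = 2*y dy. When y = 0, u = 3; when y = 2, u = 7.
The integral becomes ∫ 1/u du from 3 to 7, with antiderivative log(u).
Back in y: F(y) = log(y**2 + 3).
Then F(2) - F(0) = (log(7)) - (log(3)) = log(7/3).

log(7/3)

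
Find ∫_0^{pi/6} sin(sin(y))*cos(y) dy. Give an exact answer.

Let u = sin(y), so du = cos(y) dy. When y = 0, u = 0; when y = pi/6, u = 1/2.
The integral becomes ∫ sin(u) du from 0 to 1/2, with antiderivative -cos(u).
Back in y: F(y) = -cos(sin(y)).
Then F(pi/6) - F(0) = (-cos(1/2)) - (-1) = 1 - cos(1/2).

1 - cos(1/2)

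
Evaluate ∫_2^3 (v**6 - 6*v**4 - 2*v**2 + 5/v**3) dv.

72131/2520

By the power rule, an antiderivative is F(v) = v**7/7 - 6*v**5/5 - 2*v**3/3 - 5/(2*v**2).
Then F(3) - F(2) = (1607/630) - (-21901/840) = 72131/2520.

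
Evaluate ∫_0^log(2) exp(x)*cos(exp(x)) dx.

Let u = exp(x), so du = exp(x) dx. When x = 0, u = 1; when x = log(2), u = 2.
The integral becomes ∫ cos(u) du from 1 to 2, with antiderivative sin(u).
Back in x: F(x) = sin(exp(x)).
Then F(log(2)) - F(0) = (sin(2)) - (sin(1)) = -sin(1) + sin(2).

-sin(1) + sin(2)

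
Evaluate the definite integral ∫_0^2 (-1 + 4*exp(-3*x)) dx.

-2/3 - 4*exp(-6)/3

An antiderivative is F(x) = -x - 4*exp(-3*x)/3.
Then F(2) - F(0) = (-2 - 4*exp(-6)/3) - (-4/3) = -2/3 - 4*exp(-6)/3.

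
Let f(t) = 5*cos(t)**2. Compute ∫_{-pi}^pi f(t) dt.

5*pi

Use the identity cos^2(t) = (1 + cos(2*t))/2.
An antiderivative is F(t) = 5*t/2 + 5*sin(2*t)/4.
Then F(pi) - F(-pi) = (5*pi/2) - (-5*pi/2) = 5*pi.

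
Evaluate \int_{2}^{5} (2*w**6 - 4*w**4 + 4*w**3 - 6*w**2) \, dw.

By the power rule, an antiderivative is F(w) = 2*w**7/7 - 4*w**5/5 + w**4 - 2*w**3.
Then F(5) - F(2) = (141375/7) - (384/35) = 706491/35.

706491/35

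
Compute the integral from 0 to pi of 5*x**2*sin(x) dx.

Integrate by parts twice (u = x^2, dv = 5*sin(x) dx).
An antiderivative is F(x) = -5*x**2*cos(x) + 10*x*sin(x) + 10*cos(x).
Then F(pi) - F(0) = (-10 + 5*pi**2) - (10) = -20 + 5*pi**2.

-20 + 5*pi**2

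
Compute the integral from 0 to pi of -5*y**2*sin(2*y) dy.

Integrate by parts twice (u = y^2, dv = -5*sin(2*y) dy).
An antiderivative is F(y) = 5*y**2*cos(2*y)/2 - 5*y*sin(2*y)/2 - 5*cos(2*y)/4.
Then F(pi) - F(0) = (-5/4 + 5*pi**2/2) - (-5/4) = 5*pi**2/2.

5*pi**2/2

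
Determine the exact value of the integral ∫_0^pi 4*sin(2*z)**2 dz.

2*pi

Use the identity sin^2(2*z) = (1 - cos(4*z))/2.
An antiderivative is F(z) = 2*z - sin(4*z)/2.
Then F(pi) - F(0) = (2*pi) - (0) = 2*pi.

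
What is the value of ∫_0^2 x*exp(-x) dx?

Integrate by parts once (u = x, dv = exp(-x) dx).
An antiderivative is F(x) = (-x - 1)*exp(-x).
Then F(2) - F(0) = (-3*exp(-2)) - (-1) = 1 - 3*exp(-2).

1 - 3*exp(-2)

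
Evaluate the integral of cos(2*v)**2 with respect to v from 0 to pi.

pi/2

Use the identity cos^2(2*v) = (1 + cos(4*v))/2.
An antiderivative is F(v) = v/2 + sin(4*v)/8.
Then F(pi) - F(0) = (pi/2) - (0) = pi/2.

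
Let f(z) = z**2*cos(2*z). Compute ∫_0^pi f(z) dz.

Integrate by parts twice (u = z^2, dv = cos(2*z) dz).
An antiderivative is F(z) = z**2*sin(2*z)/2 + z*cos(2*z)/2 - sin(2*z)/4.
Then F(pi) - F(0) = (pi/2) - (0) = pi/2.

pi/2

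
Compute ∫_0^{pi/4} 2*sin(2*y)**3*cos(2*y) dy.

1/4

Let u = sin(2*y), so du = 2*cos(2*y) dy. When y = 0, u = 0; when y = pi/4, u = 1.
The integral becomes ∫ u**3 du from 0 to 1, with antiderivative u**4/4.
Back in y: F(y) = sin(2*y)**4/4.
Then F(pi/4) - F(0) = (1/4) - (0) = 1/4.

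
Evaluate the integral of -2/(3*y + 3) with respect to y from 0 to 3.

An antiderivative is F(y) = -2*log(3*y + 3)/3.
Then F(3) - F(0) = (-2*log(12)/3) - (-2*log(3)/3) = -4*log(2)/3.

-4*log(2)/3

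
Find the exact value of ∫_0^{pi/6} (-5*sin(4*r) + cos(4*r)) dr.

-15/8 + sqrt(3)/8

An antiderivative is F(r) = sin(4*r)/4 + 5*cos(4*r)/4.
Then F(pi/6) - F(0) = (-5/8 + sqrt(3)/8) - (5/4) = -15/8 + sqrt(3)/8.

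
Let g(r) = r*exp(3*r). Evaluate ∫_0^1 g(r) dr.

Integrate by parts once (u = r, dv = exp(3*r) dr).
An antiderivative is F(r) = (3*r - 1)*exp(3*r)/9.
Then F(1) - F(0) = (2*exp(3)/9) - (-1/9) = 1/9 + 2*exp(3)/9.

1/9 + 2*exp(3)/9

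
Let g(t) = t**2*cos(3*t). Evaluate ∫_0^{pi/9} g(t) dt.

-sqrt(3)/27 + sqrt(3)*pi**2/486 + pi/81

Integrate by parts twice (u = t^2, dv = cos(3*t) dt).
An antiderivative is F(t) = t**2*sin(3*t)/3 + 2*t*cos(3*t)/9 - 2*sin(3*t)/27.
Then F(pi/9) - F(0) = (-sqrt(3)/27 + sqrt(3)*pi**2/486 + pi/81) - (0) = -sqrt(3)/27 + sqrt(3)*pi**2/486 + pi/81.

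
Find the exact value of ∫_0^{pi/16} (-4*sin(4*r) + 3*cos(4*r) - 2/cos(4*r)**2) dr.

-3/2 + 7*sqrt(2)/8

An antiderivative is F(r) = 3*sin(4*r)/4 + cos(4*r) - tan(4*r)/2.
Then F(pi/16) - F(0) = (-1/2 + 7*sqrt(2)/8) - (1) = -3/2 + 7*sqrt(2)/8.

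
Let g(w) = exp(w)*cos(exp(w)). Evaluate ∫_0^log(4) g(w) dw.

Let u = exp(w), so du = exp(w) dw. When w = 0, u = 1; when w = log(4), u = 4.
The integral becomes ∫ cos(u) du from 1 to 4, with antiderivative sin(u).
Back in w: F(w) = sin(exp(w)).
Then F(log(4)) - F(0) = (sin(4)) - (sin(1)) = -sin(1) + sin(4).

-sin(1) + sin(4)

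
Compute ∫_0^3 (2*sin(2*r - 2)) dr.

cos(2) - cos(4)

Let u = 2*r - 2, so du = 2 dr. When r = 0, u = -2; when r = 3, u = 4.
The integral becomes ∫ sin(u) du from -2 to 4, with antiderivative -cos(u).
Back in r: F(r) = -cos(2*r - 2).
Then F(3) - F(0) = (-cos(4)) - (-cos(2)) = cos(2) - cos(4).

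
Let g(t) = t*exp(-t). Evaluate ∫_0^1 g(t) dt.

Integrate by parts once (u = t, dv = exp(-t) dt).
An antiderivative is F(t) = (-t - 1)*exp(-t).
Then F(1) - F(0) = (-2*exp(-1)) - (-1) = 1 - 2*exp(-1).

1 - 2*exp(-1)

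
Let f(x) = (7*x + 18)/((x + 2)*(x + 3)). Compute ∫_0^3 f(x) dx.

Factor the denominator: x**2 + 5*x + 6 = (x + 3)(x + 2).
Partial fractions: (7*x + 18)/((x + 2)*(x + 3)) = 3/(x + 3) + 4/(x + 2).
An antiderivative is F(x) = 4*log(x + 2) + 3*log(x + 3).
Then F(3) - F(0) = (3*log(2) + 3*log(3) + 4*log(5)) - (4*log(2) + 3*log(3)) = -log(2) + 4*log(5).

-log(2) + 4*log(5)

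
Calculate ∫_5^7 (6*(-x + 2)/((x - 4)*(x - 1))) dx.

-6*log(3) + 2*log(2)

Factor the denominator: x**2 - 5*x + 4 = (x - 1)(x - 4).
Partial fractions: 6*(-x + 2)/((x - 4)*(x - 1)) = -2/(x - 1) - 4/(x - 4).
An antiderivative is F(x) = -4*log(x - 4) - 2*log(x - 1).
Then F(7) - F(5) = (-6*log(3) - 2*log(2)) - (-log(16)) = -6*log(3) + 2*log(2).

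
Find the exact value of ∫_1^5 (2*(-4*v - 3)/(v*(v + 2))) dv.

-5*log(7) - 3*log(5) + 5*log(3)

Factor the denominator: v**2 + 2*v = (v + 2)v.
Partial fractions: 2*(-4*v - 3)/(v*(v + 2)) = -5/(v + 2) - 3/v.
An antiderivative is F(v) = -3*log(v) - 5*log(v + 2).
Then F(5) - F(1) = (-5*log(7) - 3*log(5)) - (-5*log(3)) = -5*log(7) - 3*log(5) + 5*log(3).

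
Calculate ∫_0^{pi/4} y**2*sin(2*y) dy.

-1/4 + pi/8

Integrate by parts twice (u = y^2, dv = sin(2*y) dy).
An antiderivative is F(y) = -y**2*cos(2*y)/2 + y*sin(2*y)/2 + cos(2*y)/4.
Then F(pi/4) - F(0) = (pi/8) - (1/4) = -1/4 + pi/8.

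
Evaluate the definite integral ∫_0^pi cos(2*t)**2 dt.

pi/2

Use the identity cos^2(2*t) = (1 + cos(4*t))/2.
An antiderivative is F(t) = t/2 + sin(4*t)/8.
Then F(pi) - F(0) = (pi/2) - (0) = pi/2.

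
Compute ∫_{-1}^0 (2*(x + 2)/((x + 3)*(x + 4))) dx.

-6*log(3) + 10*log(2)

Factor the denominator: x**2 + 7*x + 12 = (x + 4)(x + 3).
Partial fractions: 2*(x + 2)/((x + 3)*(x + 4)) = 4/(x + 4) - 2/(x + 3).
An antiderivative is F(x) = -2*log(x + 3) + 4*log(x + 4).
Then F(0) - F(-1) = (-2*log(3) + 8*log(2)) - (log(81/4)) = -6*log(3) + 10*log(2).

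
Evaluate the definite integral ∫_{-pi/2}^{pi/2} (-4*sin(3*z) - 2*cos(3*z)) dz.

An antiderivative is F(z) = -2*sin(3*z)/3 + 4*cos(3*z)/3.
Then F(pi/2) - F(-pi/2) = (2/3) - (-2/3) = 4/3.

4/3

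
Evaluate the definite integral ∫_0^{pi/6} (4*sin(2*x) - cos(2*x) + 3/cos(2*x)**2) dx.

1 + 5*sqrt(3)/4

An antiderivative is F(x) = -sin(2*x)/2 - 2*cos(2*x) + 3*tan(2*x)/2.
Then F(pi/6) - F(0) = (-1 + 5*sqrt(3)/4) - (-2) = 1 + 5*sqrt(3)/4.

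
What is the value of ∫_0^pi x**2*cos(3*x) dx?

Integrate by parts twice (u = x^2, dv = cos(3*x) dx).
An antiderivative is F(x) = x**2*sin(3*x)/3 + 2*x*cos(3*x)/9 - 2*sin(3*x)/27.
Then F(pi) - F(0) = (-2*pi/9) - (0) = -2*pi/9.

-2*pi/9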